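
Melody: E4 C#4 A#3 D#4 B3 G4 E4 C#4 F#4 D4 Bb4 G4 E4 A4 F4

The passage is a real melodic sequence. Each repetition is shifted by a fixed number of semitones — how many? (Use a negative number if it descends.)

With a 5-note motive the entries are E4, G4, Bb4, each up a 3rd from the previous.
E4 to G4 spans +3 semitones.

3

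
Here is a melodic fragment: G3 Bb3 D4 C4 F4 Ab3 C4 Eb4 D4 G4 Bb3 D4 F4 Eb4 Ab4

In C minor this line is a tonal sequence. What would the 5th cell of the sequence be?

D4 F4 Ab4 G4 C5

Unit = 5 notes; the statements start on G3, Ab3, Bb3, moving up a 2nd each time.
Carrying on: C4 → D4.
Statement 5 starts on D4 and keeps the same diatonic contour: D4 F4 Ab4 G4 C5.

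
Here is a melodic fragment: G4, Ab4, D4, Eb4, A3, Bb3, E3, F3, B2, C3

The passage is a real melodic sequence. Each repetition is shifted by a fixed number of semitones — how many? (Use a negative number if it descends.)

Unit = 2 notes; the statements start on G4, D4, A3, E3, B2, moving down a 4th each time.
Counting half-steps from G4 to D4: -5.

-5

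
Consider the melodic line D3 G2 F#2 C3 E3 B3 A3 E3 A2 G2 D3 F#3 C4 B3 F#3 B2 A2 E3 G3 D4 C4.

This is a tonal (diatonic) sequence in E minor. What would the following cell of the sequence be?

Unit = 7 notes; the statements start on D3, E3, F#3, moving up a 2nd each time.
From G3 the diatonic shape gives G3 C3 B2 F#3 A3 E4 D4.

G3 C3 B2 F#3 A3 E4 D4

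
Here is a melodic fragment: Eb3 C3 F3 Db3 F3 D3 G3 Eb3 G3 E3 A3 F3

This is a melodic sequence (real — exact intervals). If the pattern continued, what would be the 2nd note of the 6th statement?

Grouping in 4s, the 2nd note of each cell is C3, D3, E3.
Carrying that up a 2nd forward: F#3 → G#3 → A#3.

A#3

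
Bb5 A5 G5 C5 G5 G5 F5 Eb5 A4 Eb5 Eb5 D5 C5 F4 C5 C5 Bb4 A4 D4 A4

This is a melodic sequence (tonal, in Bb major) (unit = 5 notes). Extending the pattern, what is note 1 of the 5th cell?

A4

With 5-note cells, note 1 of each statement runs Bb5, G5, Eb5, C5.
Each moves down a 3rd; the next is A4.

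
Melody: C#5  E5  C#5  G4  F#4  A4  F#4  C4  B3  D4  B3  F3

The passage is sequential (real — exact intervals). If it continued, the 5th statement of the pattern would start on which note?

A2

Unit = 4 notes; the statements start on C#5, F#4, B3, moving down a 5th each time.
Extending the heads down a 5th: E3 → A2.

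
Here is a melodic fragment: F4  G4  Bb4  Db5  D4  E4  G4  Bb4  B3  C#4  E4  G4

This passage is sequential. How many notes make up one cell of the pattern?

4

12 notes total. Splitting into 3 groups of 4:
F4 G4 Bb4 Db5 | D4 E4 G4 Bb4 | B3 C#4 E4 G4
That's a consistent down a 3rd shift per cell, and no other grouping gives one.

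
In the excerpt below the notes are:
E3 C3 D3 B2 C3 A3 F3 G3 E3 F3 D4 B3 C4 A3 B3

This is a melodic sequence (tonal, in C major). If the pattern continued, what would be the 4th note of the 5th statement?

G4

With 5-note cells, note 4 of each statement runs B2, E3, A3.
Extending up a 4th: D4 → G4.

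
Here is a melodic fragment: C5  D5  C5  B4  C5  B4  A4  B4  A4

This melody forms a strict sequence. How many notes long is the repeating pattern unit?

9 notes total. Splitting into 3 groups of 3:
C5 D5 C5 | B4 C5 B4 | A4 B4 A4
Each cell is the previous one down a 2nd — so the unit is 3 notes.

3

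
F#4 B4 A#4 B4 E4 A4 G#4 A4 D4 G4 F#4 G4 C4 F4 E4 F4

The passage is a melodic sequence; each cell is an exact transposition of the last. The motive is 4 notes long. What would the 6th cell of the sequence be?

With a 4-note motive the entries are F#4, E4, D4, C4, each down a 2nd from the previous.
Extending down a 2nd: Bb3 → Ab3.
From Ab3 the exact shape gives Ab3 Db4 C4 Db4.

Ab3 Db4 C4 Db4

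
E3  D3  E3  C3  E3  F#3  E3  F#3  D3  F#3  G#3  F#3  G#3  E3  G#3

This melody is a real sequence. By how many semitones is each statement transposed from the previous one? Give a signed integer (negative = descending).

2

Unit = 5 notes; the statements start on E3, F#3, G#3, moving up a 2nd each time.
E3 to F#3 spans +2 semitones.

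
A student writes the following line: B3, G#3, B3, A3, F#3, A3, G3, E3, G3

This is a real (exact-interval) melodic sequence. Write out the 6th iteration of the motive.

Db3 Bb2 Db3

Unit = 3 notes; the statements start on B3, A3, G3, moving down a 2nd each time.
Extending down a 2nd: F3 → Eb3 → Db3.
From Db3 the exact shape gives Db3 Bb2 Db3.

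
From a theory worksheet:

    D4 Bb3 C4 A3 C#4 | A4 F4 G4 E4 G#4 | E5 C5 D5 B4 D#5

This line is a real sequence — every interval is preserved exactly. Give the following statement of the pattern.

With a 5-note motive the entries are D4, A4, E5, each up a 5th from the previous.
From B5 the exact shape gives B5 G5 A5 F#5 A#5.

B5 G5 A5 F#5 A#5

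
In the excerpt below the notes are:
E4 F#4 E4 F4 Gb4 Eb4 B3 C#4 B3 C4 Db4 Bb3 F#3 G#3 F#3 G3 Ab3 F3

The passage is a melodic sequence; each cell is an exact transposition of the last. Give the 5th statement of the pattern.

The 6-note cells begin on E4, B3, F#3 — each down a 4th from the last.
Carrying on: C#3 → G#2.
Statement 5 starts on G#2 and keeps the same exact contour: G#2 A#2 G#2 A2 Bb2 G2.

G#2 A#2 G#2 A2 Bb2 G2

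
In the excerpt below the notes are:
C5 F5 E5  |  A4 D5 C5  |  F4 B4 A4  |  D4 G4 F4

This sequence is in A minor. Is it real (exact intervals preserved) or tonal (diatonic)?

tonal

Every note is diatonic to A minor.
Cell 1 has -1 semitones from note 2 to 3, but cell 2 has -2 — the interval quality changes while the contour stays the same, which is the hallmark of a tonal sequence.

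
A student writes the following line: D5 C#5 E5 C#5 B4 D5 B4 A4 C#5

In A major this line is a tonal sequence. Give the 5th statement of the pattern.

With a 3-note motive the entries are D5, C#5, B4, each down a 2nd from the previous.
Extending down a 2nd: A4 → G#4.
Statement 5 starts on G#4 and keeps the same diatonic contour: G#4 F#4 A4.

G#4 F#4 A4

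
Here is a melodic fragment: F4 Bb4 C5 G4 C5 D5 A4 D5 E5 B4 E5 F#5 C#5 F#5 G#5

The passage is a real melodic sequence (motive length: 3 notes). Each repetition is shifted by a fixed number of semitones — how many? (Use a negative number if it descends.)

2

With a 3-note motive the entries are F4, G4, A4, B4, C#5, each up a 2nd from the previous.
Counting half-steps from F4 to G4: 2.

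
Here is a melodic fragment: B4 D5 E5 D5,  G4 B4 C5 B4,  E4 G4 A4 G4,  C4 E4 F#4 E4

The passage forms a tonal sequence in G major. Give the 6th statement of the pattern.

F#3 A3 B3 A3

Taking 4-note groups, the heads are B4, G4, E4, C4: the pattern moves down a 3rd.
Extending down a 3rd: A3 → F#3.
From F#3 the diatonic shape gives F#3 A3 B3 A3.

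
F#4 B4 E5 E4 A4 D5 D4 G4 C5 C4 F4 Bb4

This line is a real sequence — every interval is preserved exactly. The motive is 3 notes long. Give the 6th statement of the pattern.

Taking 3-note groups, the heads are F#4, E4, D4, C4: the pattern moves down a 2nd.
Extending down a 2nd: Bb3 → Ab3.
From Ab3 the exact shape gives Ab3 Db4 Gb4.

Ab3 Db4 Gb4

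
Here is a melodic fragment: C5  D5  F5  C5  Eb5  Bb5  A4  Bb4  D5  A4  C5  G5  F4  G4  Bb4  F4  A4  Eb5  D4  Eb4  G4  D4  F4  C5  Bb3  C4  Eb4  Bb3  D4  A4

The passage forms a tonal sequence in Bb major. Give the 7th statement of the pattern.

Unit = 6 notes; the statements start on C5, A4, F4, D4, Bb3, moving down a 3rd each time.
Extending down a 3rd: G3 → Eb3.
Statement 7 starts on Eb3 and keeps the same diatonic contour: Eb3 F3 A3 Eb3 G3 D4.

Eb3 F3 A3 Eb3 G3 D4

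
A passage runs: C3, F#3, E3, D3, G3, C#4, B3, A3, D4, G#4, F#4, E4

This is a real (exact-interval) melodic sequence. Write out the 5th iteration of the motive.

E5 A#5 G#5 F#5

The 4-note cells begin on C3, G3, D4 — each up a 5th from the last.
Carrying on: A4 → E5.
Statement 5 starts on E5 and keeps the same exact contour: E5 A#5 G#5 F#5.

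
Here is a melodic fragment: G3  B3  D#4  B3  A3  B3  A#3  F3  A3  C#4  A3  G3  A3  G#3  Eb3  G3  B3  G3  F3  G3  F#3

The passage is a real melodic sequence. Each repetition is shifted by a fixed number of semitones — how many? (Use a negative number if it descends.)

-2

The 7-note cells begin on G3, F3, Eb3 — each down a 2nd from the last.
G3 to F3 spans -2 semitones.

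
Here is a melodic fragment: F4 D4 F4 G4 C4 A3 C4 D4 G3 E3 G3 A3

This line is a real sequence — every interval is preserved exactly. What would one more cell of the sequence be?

Taking 4-note groups, the heads are F4, C4, G3: the pattern moves down a 4th.
So cell 4 is D3 B2 D3 E3.

D3 B2 D3 E3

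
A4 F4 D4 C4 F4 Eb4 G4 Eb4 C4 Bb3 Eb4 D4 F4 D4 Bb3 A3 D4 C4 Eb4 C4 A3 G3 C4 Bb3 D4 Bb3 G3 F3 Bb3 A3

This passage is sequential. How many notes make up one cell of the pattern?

6

Try groups of 6 (5 cells in 30 notes):
A4 F4 D4 C4 F4 Eb4 | G4 Eb4 C4 Bb3 Eb4 D4 | F4 D4 Bb3 A3 D4 C4 | Eb4 C4 A3 G3 C4 Bb3 | D4 Bb3 G3 F3 Bb3 A3
That's a consistent down a 2nd shift per cell, and no other grouping gives one.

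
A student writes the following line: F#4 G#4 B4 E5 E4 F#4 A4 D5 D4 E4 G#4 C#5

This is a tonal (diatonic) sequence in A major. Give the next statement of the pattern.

C#4 D4 F#4 B4

Unit = 4 notes; the statements start on F#4, E4, D4, moving down a 2nd each time.
Statement 4 starts on C#4 and keeps the same diatonic contour: C#4 D4 F#4 B4.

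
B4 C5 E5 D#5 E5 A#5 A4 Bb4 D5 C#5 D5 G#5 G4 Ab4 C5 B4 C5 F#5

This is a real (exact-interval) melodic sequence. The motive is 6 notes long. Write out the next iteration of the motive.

Unit = 6 notes; the statements start on B4, A4, G4, moving down a 2nd each time.
From F4 the exact shape gives F4 Gb4 Bb4 A4 Bb4 E5.

F4 Gb4 Bb4 A4 Bb4 E5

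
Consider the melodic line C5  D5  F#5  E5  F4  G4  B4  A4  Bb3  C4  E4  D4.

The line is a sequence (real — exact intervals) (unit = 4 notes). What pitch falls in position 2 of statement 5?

Grouping in 4s, the 2nd note of each cell is D5, G4, C4.
Each moves down a 5th. Continuing: F3 → Bb2.

Bb2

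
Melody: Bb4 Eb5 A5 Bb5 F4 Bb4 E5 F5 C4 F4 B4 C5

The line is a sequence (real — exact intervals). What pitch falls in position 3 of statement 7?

With 4-note cells, note 3 of each statement runs A5, E5, B4.
Carrying that down a 4th forward: F#4 → C#4 → G#3 → D#3.

D#3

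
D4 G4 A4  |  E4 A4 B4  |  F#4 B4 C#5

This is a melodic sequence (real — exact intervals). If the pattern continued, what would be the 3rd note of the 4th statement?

The unit is 3 notes. Position-3 pitches of the 3 shown cells: A4, B4, C#5.
One more up a 2nd gives D#5.

D#5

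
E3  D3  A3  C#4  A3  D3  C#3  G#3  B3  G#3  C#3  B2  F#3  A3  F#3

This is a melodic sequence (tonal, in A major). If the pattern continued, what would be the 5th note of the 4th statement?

The unit is 5 notes. Position-5 pitches of the 3 shown cells: A3, G#3, F#3.
One more down a 2nd gives E3.

E3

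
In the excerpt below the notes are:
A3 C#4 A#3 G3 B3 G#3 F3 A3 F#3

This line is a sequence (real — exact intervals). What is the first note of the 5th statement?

Db3

The 3-note cells begin on A3, G3, F3 — each down a 2nd from the last.
Extending the heads down a 2nd: Eb3 → Db3.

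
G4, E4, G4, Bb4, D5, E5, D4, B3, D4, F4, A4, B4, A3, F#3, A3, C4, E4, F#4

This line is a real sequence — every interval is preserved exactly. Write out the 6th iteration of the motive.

Unit = 6 notes; the statements start on G4, D4, A3, moving down a 4th each time.
Continuing the starts: E3 → B2 → F#2.
Statement 6 starts on F#2 and keeps the same exact contour: F#2 D#2 F#2 A2 C#3 D#3.

F#2 D#2 F#2 A2 C#3 D#3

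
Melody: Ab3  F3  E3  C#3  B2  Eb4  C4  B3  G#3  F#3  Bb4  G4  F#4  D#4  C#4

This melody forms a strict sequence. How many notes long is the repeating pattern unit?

5

15 notes total. Splitting into 3 groups of 5:
Ab3 F3 E3 C#3 B2 | Eb4 C4 B3 G#3 F#3 | Bb4 G4 F#4 D#4 C#4
Each cell is the previous one up a 5th — so the unit is 5 notes.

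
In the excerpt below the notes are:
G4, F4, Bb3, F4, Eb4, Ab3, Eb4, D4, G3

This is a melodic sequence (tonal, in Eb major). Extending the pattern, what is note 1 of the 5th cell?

C4

The unit is 3 notes. Position-1 pitches of the 3 shown cells: G4, F4, Eb4.
Extending down a 2nd: D4 → C4.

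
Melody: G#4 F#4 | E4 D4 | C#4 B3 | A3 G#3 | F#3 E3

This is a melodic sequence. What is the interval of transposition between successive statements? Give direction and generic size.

Taking 2-note groups, the heads are G#4, E4, C#4, A3, F#3: the pattern moves down a 3rd.
G#4 to E4 is down a 3rd.

down a 3rd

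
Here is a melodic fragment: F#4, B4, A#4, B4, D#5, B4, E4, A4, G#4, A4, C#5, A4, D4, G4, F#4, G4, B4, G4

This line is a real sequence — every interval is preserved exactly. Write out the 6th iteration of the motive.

The 6-note cells begin on F#4, E4, D4 — each down a 2nd from the last.
Carrying on: C4 → Bb3 → Ab3.
Statement 6 starts on Ab3 and keeps the same exact contour: Ab3 Db4 C4 Db4 F4 Db4.

Ab3 Db4 C4 Db4 F4 Db4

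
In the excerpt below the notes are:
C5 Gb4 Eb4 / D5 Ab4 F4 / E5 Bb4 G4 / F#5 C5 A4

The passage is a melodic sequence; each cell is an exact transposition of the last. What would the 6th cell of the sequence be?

A#5 E5 C#5

Taking 3-note groups, the heads are C5, D5, E5, F#5: the pattern moves up a 2nd.
Extending up a 2nd: G#5 → A#5.
So cell 6 is A#5 E5 C#5.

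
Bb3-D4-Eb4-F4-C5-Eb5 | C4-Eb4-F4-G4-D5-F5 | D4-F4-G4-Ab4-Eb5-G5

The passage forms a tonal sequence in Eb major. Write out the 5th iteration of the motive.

F4 Ab4 Bb4 C5 G5 Bb5

Taking 6-note groups, the heads are Bb3, C4, D4: the pattern moves up a 2nd.
Carrying on: Eb4 → F4.
From F4 the diatonic shape gives F4 Ab4 Bb4 C5 G5 Bb5.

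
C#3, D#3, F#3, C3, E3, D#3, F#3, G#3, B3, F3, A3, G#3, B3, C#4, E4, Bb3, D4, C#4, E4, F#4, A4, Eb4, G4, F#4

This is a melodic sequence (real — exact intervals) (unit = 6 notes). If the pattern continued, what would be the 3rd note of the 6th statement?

G5

The unit is 6 notes. Position-3 pitches of the 4 shown cells: F#3, B3, E4, A4.
Each moves up a 4th. Continuing: D5 → G5.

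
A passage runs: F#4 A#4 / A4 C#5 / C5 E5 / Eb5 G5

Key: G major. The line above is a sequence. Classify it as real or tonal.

real

Each cell has the same semitone pattern (4,) — intervals are preserved exactly.
And A#4 lies outside G major, so the sequence is real rather than tonal.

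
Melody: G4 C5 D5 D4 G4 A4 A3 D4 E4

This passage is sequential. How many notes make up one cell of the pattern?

3

Try groups of 3 (3 cells in 9 notes):
G4 C5 D5 | D4 G4 A4 | A3 D4 E4
That's a consistent down a 4th shift per cell, and no other grouping gives one.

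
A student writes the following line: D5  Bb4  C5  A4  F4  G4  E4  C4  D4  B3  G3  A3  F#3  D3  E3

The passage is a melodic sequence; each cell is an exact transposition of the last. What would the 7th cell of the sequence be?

G#2 E2 F#2

Taking 3-note groups, the heads are D5, A4, E4, B3, F#3: the pattern moves down a 4th.
Carrying on: C#3 → G#2.
So cell 7 is G#2 E2 F#2.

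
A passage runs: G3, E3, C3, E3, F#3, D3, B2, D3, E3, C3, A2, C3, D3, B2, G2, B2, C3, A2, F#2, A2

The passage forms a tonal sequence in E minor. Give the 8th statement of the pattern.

G2 E2 C2 E2

Unit = 4 notes; the statements start on G3, F#3, E3, D3, C3, moving down a 2nd each time.
Carrying on: B2 → A2 → G2.
So cell 8 is G2 E2 C2 E2.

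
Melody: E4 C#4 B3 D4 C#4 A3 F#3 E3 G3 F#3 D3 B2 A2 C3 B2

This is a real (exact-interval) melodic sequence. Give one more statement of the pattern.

G2 E2 D2 F2 E2

Taking 5-note groups, the heads are E4, A3, D3: the pattern moves down a 5th.
So cell 4 is G2 E2 D2 F2 E2.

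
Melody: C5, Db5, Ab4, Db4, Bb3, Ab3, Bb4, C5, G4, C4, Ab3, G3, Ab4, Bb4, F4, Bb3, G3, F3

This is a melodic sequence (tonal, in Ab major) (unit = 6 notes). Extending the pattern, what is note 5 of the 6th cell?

Grouping in 6s, the 5th note of each cell is Bb3, Ab3, G3.
Carrying that down a 2nd forward: F3 → Eb3 → Db3.

Db3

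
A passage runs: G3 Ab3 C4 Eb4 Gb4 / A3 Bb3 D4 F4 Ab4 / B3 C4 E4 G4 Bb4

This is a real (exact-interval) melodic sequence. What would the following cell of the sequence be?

With a 5-note motive the entries are G3, A3, B3, each up a 2nd from the previous.
From C#4 the exact shape gives C#4 D4 F#4 A4 C5.

C#4 D4 F#4 A4 C5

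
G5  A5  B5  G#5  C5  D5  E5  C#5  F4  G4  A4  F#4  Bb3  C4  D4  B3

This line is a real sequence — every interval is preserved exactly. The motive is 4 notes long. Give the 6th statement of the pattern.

The 4-note cells begin on G5, C5, F4, Bb3 — each down a 5th from the last.
Extending down a 5th: Eb3 → Ab2.
So cell 6 is Ab2 Bb2 C3 A2.

Ab2 Bb2 C3 A2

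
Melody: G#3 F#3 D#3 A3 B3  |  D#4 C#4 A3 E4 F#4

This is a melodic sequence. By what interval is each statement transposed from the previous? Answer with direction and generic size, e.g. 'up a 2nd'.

up a 5th

Unit = 5 notes; the statements start on G#3, D#4, moving up a 5th each time.
From G#3 to D#4: up a 5th.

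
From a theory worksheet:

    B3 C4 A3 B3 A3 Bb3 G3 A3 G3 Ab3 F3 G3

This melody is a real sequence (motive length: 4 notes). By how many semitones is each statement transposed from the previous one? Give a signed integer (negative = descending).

-2

Taking 4-note groups, the heads are B3, A3, G3: the pattern moves down a 2nd.
Counting half-steps from B3 to A3: -2.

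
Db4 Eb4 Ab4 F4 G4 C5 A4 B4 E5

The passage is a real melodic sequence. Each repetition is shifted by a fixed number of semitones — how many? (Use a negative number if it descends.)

4

Taking 3-note groups, the heads are Db4, F4, A4: the pattern moves up a 3rd.
Db4→F4 is 65 − 61 = 4 semitones.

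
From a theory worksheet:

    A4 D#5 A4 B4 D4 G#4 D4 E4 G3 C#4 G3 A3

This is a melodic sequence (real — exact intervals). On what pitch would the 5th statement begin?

F2

Unit = 4 notes; the statements start on A4, D4, G3, moving down a 5th each time.
Continuing: C3 → F2. Statement 5 starts on F2.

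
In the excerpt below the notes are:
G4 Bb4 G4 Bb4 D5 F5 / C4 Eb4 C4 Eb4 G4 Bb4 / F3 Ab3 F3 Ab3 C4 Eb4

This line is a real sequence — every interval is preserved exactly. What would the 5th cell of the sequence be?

Eb2 Gb2 Eb2 Gb2 Bb2 Db3

The 6-note cells begin on G4, C4, F3 — each down a 5th from the last.
Carrying on: Bb2 → Eb2.
Statement 5 starts on Eb2 and keeps the same exact contour: Eb2 Gb2 Eb2 Gb2 Bb2 Db3.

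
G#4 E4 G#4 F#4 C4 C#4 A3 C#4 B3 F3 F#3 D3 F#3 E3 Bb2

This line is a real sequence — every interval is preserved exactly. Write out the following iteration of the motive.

B2 G2 B2 A2 Eb2

Taking 5-note groups, the heads are G#4, C#4, F#3: the pattern moves down a 5th.
Statement 4 starts on B2 and keeps the same exact contour: B2 G2 B2 A2 Eb2.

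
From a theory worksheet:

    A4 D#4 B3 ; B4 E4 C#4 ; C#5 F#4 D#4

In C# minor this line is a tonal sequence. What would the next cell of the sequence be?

Unit = 3 notes; the statements start on A4, B4, C#5, moving up a 2nd each time.
From D#5 the diatonic shape gives D#5 G#4 E4.

D#5 G#4 E4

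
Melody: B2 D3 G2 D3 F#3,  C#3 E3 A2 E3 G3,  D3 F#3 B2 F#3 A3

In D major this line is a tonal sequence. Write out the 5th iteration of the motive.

F#3 A3 D3 A3 C#4

The 5-note cells begin on B2, C#3, D3 — each up a 2nd from the last.
Continuing the starts: E3 → F#3.
So cell 5 is F#3 A3 D3 A3 C#4.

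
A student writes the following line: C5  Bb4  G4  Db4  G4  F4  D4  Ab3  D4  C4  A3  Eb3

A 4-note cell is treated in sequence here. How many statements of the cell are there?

3

12 notes in groups of 4 gives 12/4 = 3 statements.
Starts: C5, G4, D4 — each down a 4th.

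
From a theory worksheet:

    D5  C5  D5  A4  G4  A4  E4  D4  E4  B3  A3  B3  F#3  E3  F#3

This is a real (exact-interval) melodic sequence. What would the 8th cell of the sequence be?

With a 3-note motive the entries are D5, A4, E4, B3, F#3, each down a 4th from the previous.
Continuing the starts: C#3 → G#2 → D#2.
So cell 8 is D#2 C#2 D#2.

D#2 C#2 D#2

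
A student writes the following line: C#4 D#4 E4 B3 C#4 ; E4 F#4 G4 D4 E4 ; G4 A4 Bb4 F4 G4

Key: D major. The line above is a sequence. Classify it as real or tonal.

real

Each cell has the same semitone pattern (2, 1, -5, 2) — intervals are preserved exactly.
And D#4 lies outside D major, so the sequence is real rather than tonal.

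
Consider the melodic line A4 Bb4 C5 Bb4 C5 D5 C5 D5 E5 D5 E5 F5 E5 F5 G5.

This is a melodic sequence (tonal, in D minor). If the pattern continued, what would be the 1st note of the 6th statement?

With 3-note cells, note 1 of each statement runs A4, Bb4, C5, D5, E5.
Each moves up a 2nd; the next is F5.

F5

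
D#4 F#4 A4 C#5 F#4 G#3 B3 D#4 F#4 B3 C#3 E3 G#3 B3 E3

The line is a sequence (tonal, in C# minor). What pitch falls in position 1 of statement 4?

F#2

The unit is 5 notes. Position-1 pitches of the 3 shown cells: D#4, G#3, C#3.
One more down a 5th gives F#2.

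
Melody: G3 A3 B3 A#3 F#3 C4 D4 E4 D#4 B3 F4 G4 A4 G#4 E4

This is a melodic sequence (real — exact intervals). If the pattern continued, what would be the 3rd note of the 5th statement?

G5

Grouping in 5s, the 3rd note of each cell is B3, E4, A4.
Extending up a 4th: D5 → G5.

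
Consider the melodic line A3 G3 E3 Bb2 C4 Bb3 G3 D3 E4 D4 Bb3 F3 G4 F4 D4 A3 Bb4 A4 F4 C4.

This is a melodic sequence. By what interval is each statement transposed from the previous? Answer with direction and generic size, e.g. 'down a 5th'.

up a 3rd

Unit = 4 notes; the statements start on A3, C4, E4, G4, Bb4, moving up a 3rd each time.
A3 to C4 is up a 3rd.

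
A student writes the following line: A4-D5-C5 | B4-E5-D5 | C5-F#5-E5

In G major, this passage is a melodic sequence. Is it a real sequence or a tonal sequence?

tonal

Every note is diatonic to G major.
Cell 1 has +5 semitones from note 1 to 2, but cell 3 has +6 — the interval quality changes while the contour stays the same, which is the hallmark of a tonal sequence.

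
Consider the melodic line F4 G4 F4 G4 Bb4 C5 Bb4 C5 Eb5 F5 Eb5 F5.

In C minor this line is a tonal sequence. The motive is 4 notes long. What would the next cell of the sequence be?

Ab5 Bb5 Ab5 Bb5

The 4-note cells begin on F4, Bb4, Eb5 — each up a 4th from the last.
From Ab5 the diatonic shape gives Ab5 Bb5 Ab5 Bb5.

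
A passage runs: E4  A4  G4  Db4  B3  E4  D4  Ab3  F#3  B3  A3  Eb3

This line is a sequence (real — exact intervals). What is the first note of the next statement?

The 4-note cells begin on E4, B3, F#3 — each down a 4th from the last.
The next head, down a 4th from F#3, is C#3.

C#3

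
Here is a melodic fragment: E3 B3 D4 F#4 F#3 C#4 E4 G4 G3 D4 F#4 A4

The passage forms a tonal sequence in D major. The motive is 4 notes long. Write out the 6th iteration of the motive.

With a 4-note motive the entries are E3, F#3, G3, each up a 2nd from the previous.
Continuing the starts: A3 → B3 → C#4.
Statement 6 starts on C#4 and keeps the same diatonic contour: C#4 G4 B4 D5.

C#4 G4 B4 D5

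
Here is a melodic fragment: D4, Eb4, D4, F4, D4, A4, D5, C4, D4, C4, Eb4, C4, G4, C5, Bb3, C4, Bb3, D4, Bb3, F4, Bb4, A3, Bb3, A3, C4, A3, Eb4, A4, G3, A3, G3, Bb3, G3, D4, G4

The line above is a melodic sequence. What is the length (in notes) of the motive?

35 notes total. Splitting into 5 groups of 7:
D4 Eb4 D4 F4 D4 A4 D5 | C4 D4 C4 Eb4 C4 G4 C5 | Bb3 C4 Bb3 D4 Bb3 F4 Bb4 | A3 Bb3 A3 C4 A3 Eb4 A4 | G3 A3 G3 Bb3 G3 D4 G4
Each cell is the previous one down a 2nd — so the unit is 7 notes.

7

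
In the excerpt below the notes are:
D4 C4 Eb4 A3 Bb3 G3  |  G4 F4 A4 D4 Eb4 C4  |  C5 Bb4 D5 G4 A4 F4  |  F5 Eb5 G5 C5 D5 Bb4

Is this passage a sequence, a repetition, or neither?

Each 6-note cell is the previous one transposed up a 4th.

sequence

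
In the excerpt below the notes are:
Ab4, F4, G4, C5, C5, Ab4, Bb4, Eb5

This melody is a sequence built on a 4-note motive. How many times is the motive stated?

2

8 notes in groups of 4 gives 8/4 = 2 statements.
Starts: Ab4, C5 — each up a 3rd.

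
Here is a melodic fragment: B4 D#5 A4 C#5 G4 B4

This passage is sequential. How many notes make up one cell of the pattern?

2

Try groups of 2 (3 cells in 6 notes):
B4 D#5 | A4 C#5 | G4 B4
Every group is a transposition down a 2nd of the one before; no shorter unit works.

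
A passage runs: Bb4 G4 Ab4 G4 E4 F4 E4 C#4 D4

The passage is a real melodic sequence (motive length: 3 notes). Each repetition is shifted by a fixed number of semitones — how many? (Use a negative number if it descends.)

-3

With a 3-note motive the entries are Bb4, G4, E4, each down a 3rd from the previous.
Bb4 to G4 spans -3 semitones.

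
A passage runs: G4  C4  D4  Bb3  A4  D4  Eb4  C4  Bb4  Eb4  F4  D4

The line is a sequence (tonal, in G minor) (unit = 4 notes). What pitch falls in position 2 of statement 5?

With 4-note cells, note 2 of each statement runs C4, D4, Eb4.
Each moves up a 2nd. Continuing: F4 → G4.

G4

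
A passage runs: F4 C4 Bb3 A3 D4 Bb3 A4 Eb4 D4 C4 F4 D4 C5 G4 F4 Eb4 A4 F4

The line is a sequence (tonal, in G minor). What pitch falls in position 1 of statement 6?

Bb5

The unit is 6 notes. Position-1 pitches of the 3 shown cells: F4, A4, C5.
Extending up a 3rd: Eb5 → G5 → Bb5.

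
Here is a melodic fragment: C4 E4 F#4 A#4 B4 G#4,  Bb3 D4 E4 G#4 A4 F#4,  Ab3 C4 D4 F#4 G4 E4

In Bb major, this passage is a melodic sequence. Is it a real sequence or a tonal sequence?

Each cell has the same semitone pattern (4, 2, 4, 1, -3) — intervals are preserved exactly.
And E4 lies outside Bb major, so the sequence is real rather than tonal.

real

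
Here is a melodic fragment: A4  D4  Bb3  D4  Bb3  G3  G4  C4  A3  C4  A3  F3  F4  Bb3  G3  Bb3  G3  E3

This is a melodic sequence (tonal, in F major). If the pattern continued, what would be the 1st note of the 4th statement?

E4

The unit is 6 notes. Position-1 pitches of the 3 shown cells: A4, G4, F4.
From F4, down a 2nd gives E4.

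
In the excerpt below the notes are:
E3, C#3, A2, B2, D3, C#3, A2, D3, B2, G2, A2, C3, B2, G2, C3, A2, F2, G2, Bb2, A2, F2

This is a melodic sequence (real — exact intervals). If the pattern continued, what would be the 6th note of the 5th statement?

With 7-note cells, note 6 of each statement runs C#3, B2, A2.
Each moves down a 2nd. Continuing: G2 → F2.

F2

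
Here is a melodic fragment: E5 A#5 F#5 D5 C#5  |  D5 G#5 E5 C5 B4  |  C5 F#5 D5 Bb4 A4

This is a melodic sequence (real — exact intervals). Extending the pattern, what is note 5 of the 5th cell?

With 5-note cells, note 5 of each statement runs C#5, B4, A4.
Extending down a 2nd: G4 → F4.

F4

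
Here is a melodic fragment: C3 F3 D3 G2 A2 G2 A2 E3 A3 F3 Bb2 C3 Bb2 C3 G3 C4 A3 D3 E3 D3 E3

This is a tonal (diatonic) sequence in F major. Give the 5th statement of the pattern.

The 7-note cells begin on C3, E3, G3 — each up a 3rd from the last.
Carrying on: Bb3 → D4.
From D4 the diatonic shape gives D4 G4 E4 A3 Bb3 A3 Bb3.

D4 G4 E4 A3 Bb3 A3 Bb3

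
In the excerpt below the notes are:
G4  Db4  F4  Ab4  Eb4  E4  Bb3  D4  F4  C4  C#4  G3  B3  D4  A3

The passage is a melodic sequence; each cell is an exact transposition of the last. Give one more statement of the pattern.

A#3 E3 G#3 B3 F#3

Taking 5-note groups, the heads are G4, E4, C#4: the pattern moves down a 3rd.
So cell 4 is A#3 E3 G#3 B3 F#3.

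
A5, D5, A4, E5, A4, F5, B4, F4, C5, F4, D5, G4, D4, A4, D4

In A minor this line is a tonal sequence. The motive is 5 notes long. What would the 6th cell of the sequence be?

Unit = 5 notes; the statements start on A5, F5, D5, moving down a 3rd each time.
Continuing the starts: B4 → G4 → E4.
From E4 the diatonic shape gives E4 A3 E3 B3 E3.

E4 A3 E3 B3 E3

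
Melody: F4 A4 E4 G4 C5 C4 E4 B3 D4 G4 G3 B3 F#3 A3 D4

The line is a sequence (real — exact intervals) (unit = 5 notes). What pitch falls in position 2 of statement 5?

The unit is 5 notes. Position-2 pitches of the 3 shown cells: A4, E4, B3.
Each moves down a 4th. Continuing: F#3 → C#3.

C#3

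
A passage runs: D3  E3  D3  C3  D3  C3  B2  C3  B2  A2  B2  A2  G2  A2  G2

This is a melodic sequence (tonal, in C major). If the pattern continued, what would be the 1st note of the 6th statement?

F2

Grouping in 3s, the 1st note of each cell is D3, C3, B2, A2, G2.
Each moves down a 2nd; the next is F2.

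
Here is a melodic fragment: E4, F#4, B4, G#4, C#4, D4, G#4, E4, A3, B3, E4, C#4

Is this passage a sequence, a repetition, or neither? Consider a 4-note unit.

sequence

Each 4-note cell is the previous one transposed down a 3rd.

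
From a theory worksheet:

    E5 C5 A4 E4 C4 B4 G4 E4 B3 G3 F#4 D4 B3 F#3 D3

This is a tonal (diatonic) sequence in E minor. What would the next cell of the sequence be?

C4 A3 F#3 C3 A2

Unit = 5 notes; the statements start on E5, B4, F#4, moving down a 4th each time.
From C4 the diatonic shape gives C4 A3 F#3 C3 A2.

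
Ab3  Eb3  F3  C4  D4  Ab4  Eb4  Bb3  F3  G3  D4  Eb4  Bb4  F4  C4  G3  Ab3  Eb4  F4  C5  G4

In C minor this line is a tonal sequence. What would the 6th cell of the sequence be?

Unit = 7 notes; the statements start on Ab3, Bb3, C4, moving up a 2nd each time.
Carrying on: D4 → Eb4 → F4.
So cell 6 is F4 C4 D4 Ab4 Bb4 F5 C5.

F4 C4 D4 Ab4 Bb4 F5 C5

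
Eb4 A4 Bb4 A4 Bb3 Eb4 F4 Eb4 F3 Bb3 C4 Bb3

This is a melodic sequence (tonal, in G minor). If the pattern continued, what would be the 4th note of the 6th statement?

With 4-note cells, note 4 of each statement runs A4, Eb4, Bb3.
Extending down a 4th: F3 → C3 → G2.

G2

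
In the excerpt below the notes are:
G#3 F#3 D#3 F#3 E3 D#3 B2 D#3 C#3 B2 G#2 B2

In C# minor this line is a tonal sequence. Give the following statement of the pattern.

A2 G#2 E2 G#2

Unit = 4 notes; the statements start on G#3, E3, C#3, moving down a 3rd each time.
So cell 4 is A2 G#2 E2 G#2.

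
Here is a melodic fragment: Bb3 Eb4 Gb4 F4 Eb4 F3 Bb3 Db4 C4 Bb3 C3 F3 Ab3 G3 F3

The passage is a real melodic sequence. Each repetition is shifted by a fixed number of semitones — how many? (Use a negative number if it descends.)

-5

Taking 5-note groups, the heads are Bb3, F3, C3: the pattern moves down a 4th.
Bb3 to F3 spans -5 semitones.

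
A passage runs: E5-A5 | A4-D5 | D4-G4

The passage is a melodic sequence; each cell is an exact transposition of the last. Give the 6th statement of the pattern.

The 2-note cells begin on E5, A4, D4 — each down a 5th from the last.
Carrying on: G3 → C3 → F2.
So cell 6 is F2 Bb2.

F2 Bb2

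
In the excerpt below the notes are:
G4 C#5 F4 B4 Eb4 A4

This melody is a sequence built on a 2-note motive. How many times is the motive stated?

3

6 notes in groups of 2 gives 6/2 = 3 statements.
Starts: G4, F4, Eb4 — each down a 2nd.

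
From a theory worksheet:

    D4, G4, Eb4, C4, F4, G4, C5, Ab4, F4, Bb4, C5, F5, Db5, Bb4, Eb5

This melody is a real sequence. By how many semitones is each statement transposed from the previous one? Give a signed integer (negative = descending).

5

The 5-note cells begin on D4, G4, C5 — each up a 4th from the last.
D4 to G4 spans +5 semitones.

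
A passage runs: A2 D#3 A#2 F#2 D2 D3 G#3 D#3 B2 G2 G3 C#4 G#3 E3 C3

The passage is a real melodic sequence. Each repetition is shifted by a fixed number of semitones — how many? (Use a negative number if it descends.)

Taking 5-note groups, the heads are A2, D3, G3: the pattern moves up a 4th.
A2→D3 is 50 − 45 = 5 semitones.

5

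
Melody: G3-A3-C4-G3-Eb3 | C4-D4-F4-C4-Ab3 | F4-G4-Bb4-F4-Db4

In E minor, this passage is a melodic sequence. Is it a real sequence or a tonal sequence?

Each cell has the same semitone pattern (2, 3, -5, -4) — intervals are preserved exactly.
And Eb3 lies outside E minor, so the sequence is real rather than tonal.

real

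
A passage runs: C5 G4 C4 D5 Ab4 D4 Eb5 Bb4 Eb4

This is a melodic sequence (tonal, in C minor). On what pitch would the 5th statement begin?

G5

Taking 3-note groups, the heads are C5, D5, Eb5: the pattern moves up a 2nd.
Continuing: F5 → G5. Statement 5 starts on G5.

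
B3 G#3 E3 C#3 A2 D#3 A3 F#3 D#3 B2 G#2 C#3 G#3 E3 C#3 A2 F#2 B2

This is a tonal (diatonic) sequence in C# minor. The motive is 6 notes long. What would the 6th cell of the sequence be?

D#3 B2 G#2 E2 C#2 F#2

The 6-note cells begin on B3, A3, G#3 — each down a 2nd from the last.
Carrying on: F#3 → E3 → D#3.
Statement 6 starts on D#3 and keeps the same diatonic contour: D#3 B2 G#2 E2 C#2 F#2.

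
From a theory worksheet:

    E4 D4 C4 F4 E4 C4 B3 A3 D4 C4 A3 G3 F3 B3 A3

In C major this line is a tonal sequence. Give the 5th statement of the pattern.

With a 5-note motive the entries are E4, C4, A3, each down a 3rd from the previous.
Carrying on: F3 → D3.
So cell 5 is D3 C3 B2 E3 D3.

D3 C3 B2 E3 D3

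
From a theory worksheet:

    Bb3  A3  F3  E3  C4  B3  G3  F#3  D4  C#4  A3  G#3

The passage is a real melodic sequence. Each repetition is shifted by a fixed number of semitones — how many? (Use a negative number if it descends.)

2

Unit = 4 notes; the statements start on Bb3, C4, D4, moving up a 2nd each time.
Bb3→C4 is 60 − 58 = 2 semitones.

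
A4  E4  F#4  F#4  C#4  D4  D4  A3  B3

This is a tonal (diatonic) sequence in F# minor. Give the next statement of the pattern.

Unit = 3 notes; the statements start on A4, F#4, D4, moving down a 3rd each time.
So cell 4 is B3 F#3 G#3.

B3 F#3 G#3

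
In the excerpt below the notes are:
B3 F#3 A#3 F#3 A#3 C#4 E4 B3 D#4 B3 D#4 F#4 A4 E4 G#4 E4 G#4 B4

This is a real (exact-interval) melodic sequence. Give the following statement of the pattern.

D5 A4 C#5 A4 C#5 E5

The 6-note cells begin on B3, E4, A4 — each up a 4th from the last.
From D5 the exact shape gives D5 A4 C#5 A4 C#5 E5.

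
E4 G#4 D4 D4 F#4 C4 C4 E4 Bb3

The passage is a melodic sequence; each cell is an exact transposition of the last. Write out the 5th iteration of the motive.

Ab3 C4 Gb3

Taking 3-note groups, the heads are E4, D4, C4: the pattern moves down a 2nd.
Extending down a 2nd: Bb3 → Ab3.
So cell 5 is Ab3 C4 Gb3.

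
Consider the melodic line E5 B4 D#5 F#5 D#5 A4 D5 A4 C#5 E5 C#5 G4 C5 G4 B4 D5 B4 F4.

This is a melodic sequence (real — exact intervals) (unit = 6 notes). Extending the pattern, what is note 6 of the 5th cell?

Db4

Grouping in 6s, the 6th note of each cell is A4, G4, F4.
Extending down a 2nd: Eb4 → Db4.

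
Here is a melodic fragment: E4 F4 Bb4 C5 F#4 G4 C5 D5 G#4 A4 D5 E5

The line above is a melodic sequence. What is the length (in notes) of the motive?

Try groups of 4 (3 cells in 12 notes):
E4 F4 Bb4 C5 | F#4 G4 C5 D5 | G#4 A4 D5 E5
Every group is a transposition up a 2nd of the one before; no shorter unit works.

4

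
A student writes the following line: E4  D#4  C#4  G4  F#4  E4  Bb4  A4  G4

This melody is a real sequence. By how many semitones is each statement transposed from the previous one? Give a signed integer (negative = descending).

3

Unit = 3 notes; the statements start on E4, G4, Bb4, moving up a 3rd each time.
E4→G4 is 67 − 64 = 3 semitones.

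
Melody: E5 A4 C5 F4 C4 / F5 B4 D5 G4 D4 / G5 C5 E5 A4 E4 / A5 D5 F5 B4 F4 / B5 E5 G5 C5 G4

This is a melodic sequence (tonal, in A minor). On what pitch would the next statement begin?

With a 5-note motive the entries are E5, F5, G5, A5, B5, each up a 2nd from the previous.
One more step up a 2nd gives C6.

C6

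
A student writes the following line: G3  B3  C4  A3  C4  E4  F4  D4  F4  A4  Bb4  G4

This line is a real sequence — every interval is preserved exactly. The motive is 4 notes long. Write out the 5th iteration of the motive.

Taking 4-note groups, the heads are G3, C4, F4: the pattern moves up a 4th.
Carrying on: Bb4 → Eb5.
Statement 5 starts on Eb5 and keeps the same exact contour: Eb5 G5 Ab5 F5.

Eb5 G5 Ab5 F5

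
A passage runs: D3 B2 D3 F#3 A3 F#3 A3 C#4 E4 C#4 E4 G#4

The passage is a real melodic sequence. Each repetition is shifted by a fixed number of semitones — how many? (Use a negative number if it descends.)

The 4-note cells begin on D3, A3, E4 — each up a 5th from the last.
D3 to A3 spans +7 semitones.

7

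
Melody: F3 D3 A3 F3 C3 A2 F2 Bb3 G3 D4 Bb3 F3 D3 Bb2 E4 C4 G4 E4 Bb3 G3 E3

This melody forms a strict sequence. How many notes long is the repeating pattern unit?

21 notes total. Splitting into 3 groups of 7:
F3 D3 A3 F3 C3 A2 F2 | Bb3 G3 D4 Bb3 F3 D3 Bb2 | E4 C4 G4 E4 Bb3 G3 E3
Each cell is the previous one up a 4th — so the unit is 7 notes.

7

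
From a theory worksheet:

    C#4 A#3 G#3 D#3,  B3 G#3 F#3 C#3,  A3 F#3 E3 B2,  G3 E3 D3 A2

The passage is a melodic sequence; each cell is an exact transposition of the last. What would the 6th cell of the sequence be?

The 4-note cells begin on C#4, B3, A3, G3 — each down a 2nd from the last.
Carrying on: F3 → Eb3.
Statement 6 starts on Eb3 and keeps the same exact contour: Eb3 C3 Bb2 F2.

Eb3 C3 Bb2 F2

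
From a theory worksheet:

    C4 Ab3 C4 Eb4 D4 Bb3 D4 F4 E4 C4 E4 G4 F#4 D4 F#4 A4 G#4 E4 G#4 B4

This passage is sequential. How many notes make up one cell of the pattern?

4

20 notes total. Splitting into 5 groups of 4:
C4 Ab3 C4 Eb4 | D4 Bb3 D4 F4 | E4 C4 E4 G4 | F#4 D4 F#4 A4 | G#4 E4 G#4 B4
Each cell is the previous one up a 2nd — so the unit is 4 notes.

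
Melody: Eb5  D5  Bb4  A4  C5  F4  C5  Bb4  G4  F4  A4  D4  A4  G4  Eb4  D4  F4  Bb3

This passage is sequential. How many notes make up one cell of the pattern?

6

There are 18 notes; a 6-note unit gives 3 cells:
Eb5 D5 Bb4 A4 C5 F4 | C5 Bb4 G4 F4 A4 D4 | A4 G4 Eb4 D4 F4 Bb3
Every group is a transposition down a 3rd of the one before; no shorter unit works.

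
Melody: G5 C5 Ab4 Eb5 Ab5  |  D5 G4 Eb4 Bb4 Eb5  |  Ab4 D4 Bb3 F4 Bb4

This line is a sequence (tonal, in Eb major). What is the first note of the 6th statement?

F3

With a 5-note motive the entries are G5, D5, Ab4, each down a 4th from the previous.
Continuing: Eb4 → Bb3 → F3. Statement 6 starts on F3.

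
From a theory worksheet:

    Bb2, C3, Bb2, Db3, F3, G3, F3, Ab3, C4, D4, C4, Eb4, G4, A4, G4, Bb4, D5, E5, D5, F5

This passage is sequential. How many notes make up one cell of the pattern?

4

There are 20 notes; a 4-note unit gives 5 cells:
Bb2 C3 Bb2 Db3 | F3 G3 F3 Ab3 | C4 D4 C4 Eb4 | G4 A4 G4 Bb4 | D5 E5 D5 F5
That's a consistent up a 5th shift per cell, and no other grouping gives one.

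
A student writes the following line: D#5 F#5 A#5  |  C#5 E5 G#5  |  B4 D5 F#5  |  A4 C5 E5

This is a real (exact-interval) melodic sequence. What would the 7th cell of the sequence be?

Eb4 Gb4 Bb4

Unit = 3 notes; the statements start on D#5, C#5, B4, A4, moving down a 2nd each time.
Continuing the starts: G4 → F4 → Eb4.
From Eb4 the exact shape gives Eb4 Gb4 Bb4.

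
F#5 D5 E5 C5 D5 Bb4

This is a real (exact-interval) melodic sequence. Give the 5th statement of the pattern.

Bb4 Gb4

The 2-note cells begin on F#5, E5, D5 — each down a 2nd from the last.
Extending down a 2nd: C5 → Bb4.
Statement 5 starts on Bb4 and keeps the same exact contour: Bb4 Gb4.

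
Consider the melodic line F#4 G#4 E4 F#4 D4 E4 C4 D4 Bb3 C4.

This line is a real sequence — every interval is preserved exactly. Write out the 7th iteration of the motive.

Gb3 Ab3

The 2-note cells begin on F#4, E4, D4, C4, Bb3 — each down a 2nd from the last.
Extending down a 2nd: Ab3 → Gb3.
From Gb3 the exact shape gives Gb3 Ab3.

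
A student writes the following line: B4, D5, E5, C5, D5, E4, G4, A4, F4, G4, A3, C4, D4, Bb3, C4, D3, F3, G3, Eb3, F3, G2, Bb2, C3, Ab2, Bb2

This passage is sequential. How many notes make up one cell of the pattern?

Try groups of 5 (5 cells in 25 notes):
B4 D5 E5 C5 D5 | E4 G4 A4 F4 G4 | A3 C4 D4 Bb3 C4 | D3 F3 G3 Eb3 F3 | G2 Bb2 C3 Ab2 Bb2
That's a consistent down a 5th shift per cell, and no other grouping gives one.

5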